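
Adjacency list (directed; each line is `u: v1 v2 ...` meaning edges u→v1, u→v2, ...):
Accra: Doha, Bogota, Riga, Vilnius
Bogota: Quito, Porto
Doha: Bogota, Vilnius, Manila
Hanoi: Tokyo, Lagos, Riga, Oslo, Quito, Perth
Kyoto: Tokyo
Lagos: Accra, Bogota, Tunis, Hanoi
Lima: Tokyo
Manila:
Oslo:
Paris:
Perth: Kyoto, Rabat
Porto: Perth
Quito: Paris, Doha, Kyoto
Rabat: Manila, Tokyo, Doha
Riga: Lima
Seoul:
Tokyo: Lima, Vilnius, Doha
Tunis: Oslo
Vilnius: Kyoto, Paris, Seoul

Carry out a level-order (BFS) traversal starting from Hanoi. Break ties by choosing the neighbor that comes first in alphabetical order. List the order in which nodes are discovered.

Hanoi → Lagos → Oslo → Perth → Quito → Riga → Tokyo → Accra → Bogota → Tunis → Kyoto → Rabat → Doha → Paris → Lima → Vilnius → Porto → Manila → Seoul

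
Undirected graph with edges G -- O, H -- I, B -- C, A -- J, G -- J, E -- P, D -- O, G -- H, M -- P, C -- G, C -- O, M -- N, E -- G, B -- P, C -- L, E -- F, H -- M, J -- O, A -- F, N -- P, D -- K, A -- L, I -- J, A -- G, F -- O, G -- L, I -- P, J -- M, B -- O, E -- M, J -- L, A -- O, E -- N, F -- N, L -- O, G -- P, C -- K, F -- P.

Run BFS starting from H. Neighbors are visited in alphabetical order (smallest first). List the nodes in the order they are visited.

H, G, I, M, A, C, E, J, L, O, P, N, F, B, K, D

Visit H; enqueue G, I, M → queue [G, I, M]
Visit G; enqueue A, C, E, J, L, O, P → queue [I, M, A, C, E, J, L, O, P]
Visit I → queue [M, A, C, E, J, L, O, P]
Visit M; enqueue N → queue [A, C, E, J, L, O, P, N]
Visit A; enqueue F → queue [C, E, J, L, O, P, N, F]
Visit C; enqueue B, K → queue [E, J, L, O, P, N, F, B, K]
Visit E → queue [J, L, O, P, N, F, B, K]
Visit J → queue [L, O, P, N, F, B, K]
Visit L → queue [O, P, N, F, B, K]
Visit O; enqueue D → queue [P, N, F, B, K, D]
Visit P → queue [N, F, B, K, D]
Visit N → queue [F, B, K, D]
Visit F → queue [B, K, D]
Visit B → queue [K, D]
Visit K → queue [D]
Visit D → queue []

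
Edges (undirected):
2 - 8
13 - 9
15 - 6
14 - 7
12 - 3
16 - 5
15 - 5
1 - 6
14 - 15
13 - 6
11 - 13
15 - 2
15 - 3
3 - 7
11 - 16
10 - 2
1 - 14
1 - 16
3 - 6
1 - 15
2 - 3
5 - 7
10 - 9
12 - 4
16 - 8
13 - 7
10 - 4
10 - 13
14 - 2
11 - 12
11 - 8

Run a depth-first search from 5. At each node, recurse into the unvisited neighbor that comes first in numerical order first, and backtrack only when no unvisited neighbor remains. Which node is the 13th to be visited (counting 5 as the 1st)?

1

Visit 5
5 → 7
7 → 3
3 → 2
2 → 8
8 → 11
11 → 12
12 → 4
4 → 10
10 → 9
9 → 13
13 → 6
6 → 1
1 → 14
14 → 15
1 → 16

Visit order: 5, 7, 3, 2, 8, 11, 12, 4, 10, 9, 13, 6, 1, 14, 15, 16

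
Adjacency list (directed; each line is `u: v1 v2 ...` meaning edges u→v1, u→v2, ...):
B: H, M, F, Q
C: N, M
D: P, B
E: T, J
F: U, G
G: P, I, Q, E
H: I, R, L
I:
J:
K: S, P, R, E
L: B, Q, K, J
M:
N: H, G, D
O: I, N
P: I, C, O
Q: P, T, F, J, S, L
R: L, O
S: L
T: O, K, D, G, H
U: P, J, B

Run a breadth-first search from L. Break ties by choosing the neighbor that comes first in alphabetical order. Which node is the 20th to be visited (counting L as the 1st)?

N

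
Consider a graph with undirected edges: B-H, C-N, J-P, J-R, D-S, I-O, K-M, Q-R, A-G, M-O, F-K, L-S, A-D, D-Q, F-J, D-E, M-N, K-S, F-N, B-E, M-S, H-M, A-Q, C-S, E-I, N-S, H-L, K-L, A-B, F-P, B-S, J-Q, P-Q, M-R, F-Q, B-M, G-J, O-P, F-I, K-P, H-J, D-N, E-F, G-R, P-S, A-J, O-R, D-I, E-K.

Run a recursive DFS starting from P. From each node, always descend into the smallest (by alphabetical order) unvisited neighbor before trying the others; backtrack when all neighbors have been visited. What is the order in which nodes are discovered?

P, F, E, B, A, D, I, O, M, H, J, G, R, Q, L, K, S, C, N

Visit P
P → F
F → E
E → B
B → A
A → D
D → I
I → O
O → M
M → H
H → J
J → G
G → R
R → Q
H → L
L → K
K → S
S → C
C → N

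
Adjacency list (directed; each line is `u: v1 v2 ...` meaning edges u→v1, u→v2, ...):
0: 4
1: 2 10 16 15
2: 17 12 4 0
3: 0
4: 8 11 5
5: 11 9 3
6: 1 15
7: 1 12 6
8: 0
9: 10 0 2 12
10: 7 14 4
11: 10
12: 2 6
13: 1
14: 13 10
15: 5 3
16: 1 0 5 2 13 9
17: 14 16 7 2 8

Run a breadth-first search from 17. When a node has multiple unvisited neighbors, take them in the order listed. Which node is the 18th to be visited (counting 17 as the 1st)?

Visit 17; enqueue 14, 16, 7, 2, 8 → queue [14, 16, 7, 2, 8]
Visit 14; enqueue 13, 10 → queue [16, 7, 2, 8, 13, 10]
Visit 16; enqueue 1, 0, 5, 9 → queue [7, 2, 8, 13, 10, 1, 0, 5, 9]
Visit 7; enqueue 12, 6 → queue [2, 8, 13, 10, 1, 0, 5, 9, 12, 6]
Visit 2; enqueue 4 → queue [8, 13, 10, 1, 0, 5, 9, 12, 6, 4]
Visit 8 → queue [13, 10, 1, 0, 5, 9, 12, 6, 4]
Visit 13 → queue [10, 1, 0, 5, 9, 12, 6, 4]
Visit 10 → queue [1, 0, 5, 9, 12, 6, 4]
Visit 1; enqueue 15 → queue [0, 5, 9, 12, 6, 4, 15]
Visit 0 → queue [5, 9, 12, 6, 4, 15]
Visit 5; enqueue 11, 3 → queue [9, 12, 6, 4, 15, 11, 3]
Visit 9 → queue [12, 6, 4, 15, 11, 3]
Visit 12 → queue [6, 4, 15, 11, 3]
Visit 6 → queue [4, 15, 11, 3]
Visit 4 → queue [15, 11, 3]
Visit 15 → queue [11, 3]
Visit 11 → queue [3]
Visit 3 → queue []

Visit order: 17, 14, 16, 7, 2, 8, 13, 10, 1, 0, 5, 9, 12, 6, 4, 15, 11, 3

3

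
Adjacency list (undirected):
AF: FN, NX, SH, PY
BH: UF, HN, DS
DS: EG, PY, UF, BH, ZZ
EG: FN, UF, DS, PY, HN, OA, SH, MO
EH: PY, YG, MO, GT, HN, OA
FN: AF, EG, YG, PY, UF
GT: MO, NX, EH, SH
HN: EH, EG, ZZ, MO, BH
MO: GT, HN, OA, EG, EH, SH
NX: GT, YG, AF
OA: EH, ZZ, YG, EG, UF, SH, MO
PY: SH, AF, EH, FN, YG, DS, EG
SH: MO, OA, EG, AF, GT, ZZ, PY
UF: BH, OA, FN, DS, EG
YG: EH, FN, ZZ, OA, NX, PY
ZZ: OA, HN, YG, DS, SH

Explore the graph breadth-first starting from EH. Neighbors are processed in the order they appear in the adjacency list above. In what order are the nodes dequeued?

Visit EH; enqueue PY, YG, MO, GT, HN, OA → queue [PY, YG, MO, GT, HN, OA]
Visit PY; enqueue SH, AF, FN, DS, EG → queue [YG, MO, GT, HN, OA, SH, AF, FN, DS, EG]
Visit YG; enqueue ZZ, NX → queue [MO, GT, HN, OA, SH, AF, FN, DS, EG, ZZ, NX]
Visit MO → queue [GT, HN, OA, SH, AF, FN, DS, EG, ZZ, NX]
Visit GT → queue [HN, OA, SH, AF, FN, DS, EG, ZZ, NX]
Visit HN; enqueue BH → queue [OA, SH, AF, FN, DS, EG, ZZ, NX, BH]
Visit OA; enqueue UF → queue [SH, AF, FN, DS, EG, ZZ, NX, BH, UF]
Visit SH → queue [AF, FN, DS, EG, ZZ, NX, BH, UF]
Visit AF → queue [FN, DS, EG, ZZ, NX, BH, UF]
Visit FN → queue [DS, EG, ZZ, NX, BH, UF]
Visit DS → queue [EG, ZZ, NX, BH, UF]
Visit EG → queue [ZZ, NX, BH, UF]
Visit ZZ → queue [NX, BH, UF]
Visit NX → queue [BH, UF]
Visit BH → queue [UF]
Visit UF → queue []

EH → PY → YG → MO → GT → HN → OA → SH → AF → FN → DS → EG → ZZ → NX → BH → UF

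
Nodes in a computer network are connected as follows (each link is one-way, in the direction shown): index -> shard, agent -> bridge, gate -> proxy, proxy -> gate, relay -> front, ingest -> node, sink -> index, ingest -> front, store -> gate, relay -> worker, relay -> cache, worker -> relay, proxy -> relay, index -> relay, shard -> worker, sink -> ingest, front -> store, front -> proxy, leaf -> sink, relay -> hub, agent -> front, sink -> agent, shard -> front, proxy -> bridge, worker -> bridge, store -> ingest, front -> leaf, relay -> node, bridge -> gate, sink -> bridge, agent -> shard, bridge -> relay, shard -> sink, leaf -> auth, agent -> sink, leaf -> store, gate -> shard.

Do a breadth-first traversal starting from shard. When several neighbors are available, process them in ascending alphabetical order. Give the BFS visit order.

shard, front, sink, worker, leaf, proxy, store, agent, bridge, index, ingest, relay, auth, gate, node, cache, hub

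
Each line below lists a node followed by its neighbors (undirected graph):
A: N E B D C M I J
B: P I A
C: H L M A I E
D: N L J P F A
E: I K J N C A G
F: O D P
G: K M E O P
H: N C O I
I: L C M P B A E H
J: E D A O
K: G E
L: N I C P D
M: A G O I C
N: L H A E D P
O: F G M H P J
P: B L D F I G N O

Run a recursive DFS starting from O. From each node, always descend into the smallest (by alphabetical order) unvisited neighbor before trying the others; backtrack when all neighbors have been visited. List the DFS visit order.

Visit O
O → F
F → D
D → A
A → B
B → I
I → C
C → E
E → G
G → K
G → M
G → P
P → L
L → N
N → H
E → J

O F D A B I C E G K M P L N H J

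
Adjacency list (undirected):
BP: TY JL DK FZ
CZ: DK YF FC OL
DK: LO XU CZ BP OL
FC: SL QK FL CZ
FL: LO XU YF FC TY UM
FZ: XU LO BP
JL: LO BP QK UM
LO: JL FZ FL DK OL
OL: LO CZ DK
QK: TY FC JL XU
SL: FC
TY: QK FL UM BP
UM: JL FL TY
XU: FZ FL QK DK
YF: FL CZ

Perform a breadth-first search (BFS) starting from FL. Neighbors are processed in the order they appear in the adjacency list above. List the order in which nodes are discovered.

FL, LO, XU, YF, FC, TY, UM, JL, FZ, DK, OL, QK, CZ, SL, BP

Visit FL; enqueue LO, XU, YF, FC, TY, UM → queue [LO, XU, YF, FC, TY, UM]
Visit LO; enqueue JL, FZ, DK, OL → queue [XU, YF, FC, TY, UM, JL, FZ, DK, OL]
Visit XU; enqueue QK → queue [YF, FC, TY, UM, JL, FZ, DK, OL, QK]
Visit YF; enqueue CZ → queue [FC, TY, UM, JL, FZ, DK, OL, QK, CZ]
Visit FC; enqueue SL → queue [TY, UM, JL, FZ, DK, OL, QK, CZ, SL]
Visit TY; enqueue BP → queue [UM, JL, FZ, DK, OL, QK, CZ, SL, BP]
Visit UM → queue [JL, FZ, DK, OL, QK, CZ, SL, BP]
Visit JL → queue [FZ, DK, OL, QK, CZ, SL, BP]
Visit FZ → queue [DK, OL, QK, CZ, SL, BP]
Visit DK → queue [OL, QK, CZ, SL, BP]
Visit OL → queue [QK, CZ, SL, BP]
Visit QK → queue [CZ, SL, BP]
Visit CZ → queue [SL, BP]
Visit SL → queue [BP]
Visit BP → queue []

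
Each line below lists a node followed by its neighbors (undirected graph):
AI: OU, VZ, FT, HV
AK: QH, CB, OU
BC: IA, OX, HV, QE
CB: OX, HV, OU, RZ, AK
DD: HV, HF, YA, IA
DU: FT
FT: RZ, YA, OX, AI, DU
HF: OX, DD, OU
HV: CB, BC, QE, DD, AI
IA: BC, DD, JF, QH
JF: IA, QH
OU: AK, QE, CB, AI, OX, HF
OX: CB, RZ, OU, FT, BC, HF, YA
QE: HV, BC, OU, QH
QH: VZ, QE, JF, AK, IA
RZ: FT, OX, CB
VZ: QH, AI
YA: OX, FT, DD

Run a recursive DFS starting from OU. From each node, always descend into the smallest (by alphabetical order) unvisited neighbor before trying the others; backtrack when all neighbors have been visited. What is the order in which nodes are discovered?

Visit OU
OU → AI
AI → FT
FT → DU
FT → OX
OX → BC
BC → HV
HV → CB
CB → AK
AK → QH
QH → IA
IA → DD
DD → HF
DD → YA
IA → JF
QH → QE
QH → VZ
CB → RZ

OU → AI → FT → DU → OX → BC → HV → CB → AK → QH → IA → DD → HF → YA → JF → QE → VZ → RZ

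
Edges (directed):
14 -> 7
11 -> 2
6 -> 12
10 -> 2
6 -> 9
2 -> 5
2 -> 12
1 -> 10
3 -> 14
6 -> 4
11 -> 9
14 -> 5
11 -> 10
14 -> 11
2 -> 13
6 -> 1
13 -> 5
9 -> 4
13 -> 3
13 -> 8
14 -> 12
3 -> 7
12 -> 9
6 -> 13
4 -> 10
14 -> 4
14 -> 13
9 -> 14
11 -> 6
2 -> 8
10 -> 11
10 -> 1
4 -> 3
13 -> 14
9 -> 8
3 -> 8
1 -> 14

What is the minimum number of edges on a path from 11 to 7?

Level 0: 11
Level 1: 2, 6, 9, 10
Level 2: 1, 4, 5, 8, 12, 13, 14
Level 3: 3, 7
7 first appears at level 3.

3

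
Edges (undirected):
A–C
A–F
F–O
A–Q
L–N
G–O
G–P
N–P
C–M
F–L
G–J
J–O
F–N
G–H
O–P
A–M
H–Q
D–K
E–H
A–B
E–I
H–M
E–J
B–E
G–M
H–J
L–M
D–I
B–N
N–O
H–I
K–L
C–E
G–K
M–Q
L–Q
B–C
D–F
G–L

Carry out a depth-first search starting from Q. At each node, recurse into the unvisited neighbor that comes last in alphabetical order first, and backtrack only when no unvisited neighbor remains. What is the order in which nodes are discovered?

Visit Q
Q → M
M → L
L → N
N → P
P → O
O → J
J → H
H → I
I → E
E → C
C → B
B → A
A → F
F → D
D → K
K → G

Q → M → L → N → P → O → J → H → I → E → C → B → A → F → D → K → G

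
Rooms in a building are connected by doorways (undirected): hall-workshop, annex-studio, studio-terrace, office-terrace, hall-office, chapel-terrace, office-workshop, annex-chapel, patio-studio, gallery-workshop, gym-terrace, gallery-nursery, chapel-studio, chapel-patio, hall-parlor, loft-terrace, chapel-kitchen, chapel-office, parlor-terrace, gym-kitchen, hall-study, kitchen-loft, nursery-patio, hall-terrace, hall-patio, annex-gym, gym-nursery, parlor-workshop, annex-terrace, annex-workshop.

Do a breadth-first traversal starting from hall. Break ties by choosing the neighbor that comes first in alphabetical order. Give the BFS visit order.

Visit hall; enqueue office, parlor, patio, study, terrace, workshop → queue [office, parlor, patio, study, terrace, workshop]
Visit office; enqueue chapel → queue [parlor, patio, study, terrace, workshop, chapel]
Visit parlor → queue [patio, study, terrace, workshop, chapel]
Visit patio; enqueue nursery, studio → queue [study, terrace, workshop, chapel, nursery, studio]
Visit study → queue [terrace, workshop, chapel, nursery, studio]
Visit terrace; enqueue annex, gym, loft → queue [workshop, chapel, nursery, studio, annex, gym, loft]
Visit workshop; enqueue gallery → queue [chapel, nursery, studio, annex, gym, loft, gallery]
Visit chapel; enqueue kitchen → queue [nursery, studio, annex, gym, loft, gallery, kitchen]
Visit nursery → queue [studio, annex, gym, loft, gallery, kitchen]
Visit studio → queue [annex, gym, loft, gallery, kitchen]
Visit annex → queue [gym, loft, gallery, kitchen]
Visit gym → queue [loft, gallery, kitchen]
Visit loft → queue [gallery, kitchen]
Visit gallery → queue [kitchen]
Visit kitchen → queue []

hall -> office -> parlor -> patio -> study -> terrace -> workshop -> chapel -> nursery -> studio -> annex -> gym -> loft -> gallery -> kitchen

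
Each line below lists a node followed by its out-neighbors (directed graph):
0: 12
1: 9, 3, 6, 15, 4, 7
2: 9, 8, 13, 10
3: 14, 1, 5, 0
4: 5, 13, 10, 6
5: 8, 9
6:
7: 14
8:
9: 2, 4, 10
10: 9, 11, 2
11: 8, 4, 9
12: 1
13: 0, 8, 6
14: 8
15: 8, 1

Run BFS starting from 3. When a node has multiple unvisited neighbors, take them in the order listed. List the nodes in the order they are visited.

3 → 14 → 1 → 5 → 0 → 8 → 9 → 6 → 15 → 4 → 7 → 12 → 2 → 10 → 13 → 11

Visit 3; enqueue 14, 1, 5, 0 → queue [14, 1, 5, 0]
Visit 14; enqueue 8 → queue [1, 5, 0, 8]
Visit 1; enqueue 9, 6, 15, 4, 7 → queue [5, 0, 8, 9, 6, 15, 4, 7]
Visit 5 → queue [0, 8, 9, 6, 15, 4, 7]
Visit 0; enqueue 12 → queue [8, 9, 6, 15, 4, 7, 12]
Visit 8 → queue [9, 6, 15, 4, 7, 12]
Visit 9; enqueue 2, 10 → queue [6, 15, 4, 7, 12, 2, 10]
Visit 6 → queue [15, 4, 7, 12, 2, 10]
Visit 15 → queue [4, 7, 12, 2, 10]
Visit 4; enqueue 13 → queue [7, 12, 2, 10, 13]
Visit 7 → queue [12, 2, 10, 13]
Visit 12 → queue [2, 10, 13]
Visit 2 → queue [10, 13]
Visit 10; enqueue 11 → queue [13, 11]
Visit 13 → queue [11]
Visit 11 → queue []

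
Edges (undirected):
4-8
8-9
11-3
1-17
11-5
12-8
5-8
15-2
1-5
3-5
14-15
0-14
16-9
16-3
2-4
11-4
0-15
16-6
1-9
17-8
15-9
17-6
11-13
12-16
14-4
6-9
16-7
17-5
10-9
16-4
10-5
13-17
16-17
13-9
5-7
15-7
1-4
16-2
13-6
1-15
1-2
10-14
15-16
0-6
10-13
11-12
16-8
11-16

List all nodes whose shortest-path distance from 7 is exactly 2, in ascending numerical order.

0, 1, 2, 3, 4, 6, 8, 9, 10, 11, 12, 14, 17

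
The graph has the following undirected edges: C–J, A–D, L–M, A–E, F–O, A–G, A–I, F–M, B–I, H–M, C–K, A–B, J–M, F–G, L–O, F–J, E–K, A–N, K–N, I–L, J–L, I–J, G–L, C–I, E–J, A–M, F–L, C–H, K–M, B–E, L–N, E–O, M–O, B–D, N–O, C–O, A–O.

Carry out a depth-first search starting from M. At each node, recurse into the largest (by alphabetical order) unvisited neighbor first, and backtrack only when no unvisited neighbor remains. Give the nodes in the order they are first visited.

Visit M
M → O
O → N
N → L
L → J
J → I
I → C
C → K
K → E
E → B
B → D
D → A
A → G
G → F
C → H

M, O, N, L, J, I, C, K, E, B, D, A, G, F, H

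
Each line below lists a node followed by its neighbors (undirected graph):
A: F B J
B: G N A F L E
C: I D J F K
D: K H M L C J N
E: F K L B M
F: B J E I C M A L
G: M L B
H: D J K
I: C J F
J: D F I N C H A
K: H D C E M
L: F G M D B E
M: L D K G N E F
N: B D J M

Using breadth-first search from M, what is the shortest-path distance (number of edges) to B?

2

Level 0: M
Level 1: D, E, F, G, K, L, N
Level 2: A, B, C, H, I, J
B first appears at level 2.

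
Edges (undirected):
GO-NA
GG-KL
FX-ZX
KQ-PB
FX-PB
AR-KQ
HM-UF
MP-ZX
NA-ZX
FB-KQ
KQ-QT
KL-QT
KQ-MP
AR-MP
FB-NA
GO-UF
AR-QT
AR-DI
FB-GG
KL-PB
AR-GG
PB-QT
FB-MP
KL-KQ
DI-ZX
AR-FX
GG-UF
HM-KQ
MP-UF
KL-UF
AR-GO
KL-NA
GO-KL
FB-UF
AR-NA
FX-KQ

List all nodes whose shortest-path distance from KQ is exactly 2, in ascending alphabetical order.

Level 0: KQ
Level 1: AR, FB, FX, HM, KL, MP, PB, QT
Level 2: DI, GG, GO, NA, UF, ZX

DI, GG, GO, NA, UF, ZX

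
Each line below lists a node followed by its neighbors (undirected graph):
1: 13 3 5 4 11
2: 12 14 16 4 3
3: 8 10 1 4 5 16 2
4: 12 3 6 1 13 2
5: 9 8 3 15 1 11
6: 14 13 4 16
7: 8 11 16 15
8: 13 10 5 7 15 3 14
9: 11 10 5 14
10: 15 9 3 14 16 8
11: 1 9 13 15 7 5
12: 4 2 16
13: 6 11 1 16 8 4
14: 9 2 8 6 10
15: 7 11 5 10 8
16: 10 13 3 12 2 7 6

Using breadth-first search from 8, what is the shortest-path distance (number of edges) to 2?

Level 0: 8
Level 1: 3, 5, 7, 10, 13, 14, 15
Level 2: 1, 2, 4, 6, 9, 11, 16
Level 3: 12
2 first appears at level 2.

2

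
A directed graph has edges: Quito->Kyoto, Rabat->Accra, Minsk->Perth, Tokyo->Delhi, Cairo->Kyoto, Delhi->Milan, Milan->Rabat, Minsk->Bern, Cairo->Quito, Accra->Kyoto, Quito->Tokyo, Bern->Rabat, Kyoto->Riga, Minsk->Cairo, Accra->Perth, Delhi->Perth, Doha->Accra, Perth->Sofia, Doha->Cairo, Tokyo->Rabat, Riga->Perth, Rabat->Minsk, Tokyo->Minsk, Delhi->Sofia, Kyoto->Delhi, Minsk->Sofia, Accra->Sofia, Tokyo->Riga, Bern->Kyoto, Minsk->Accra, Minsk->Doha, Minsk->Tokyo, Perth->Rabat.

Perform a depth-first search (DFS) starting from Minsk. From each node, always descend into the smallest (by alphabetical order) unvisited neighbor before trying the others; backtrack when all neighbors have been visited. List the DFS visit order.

Minsk, Accra, Kyoto, Delhi, Milan, Rabat, Perth, Sofia, Riga, Bern, Cairo, Quito, Tokyo, Doha

Visit Minsk
Minsk → Accra
Accra → Kyoto
Kyoto → Delhi
Delhi → Milan
Milan → Rabat
Delhi → Perth
Perth → Sofia
Kyoto → Riga
Minsk → Bern
Minsk → Cairo
Cairo → Quito
Quito → Tokyo
Minsk → Doha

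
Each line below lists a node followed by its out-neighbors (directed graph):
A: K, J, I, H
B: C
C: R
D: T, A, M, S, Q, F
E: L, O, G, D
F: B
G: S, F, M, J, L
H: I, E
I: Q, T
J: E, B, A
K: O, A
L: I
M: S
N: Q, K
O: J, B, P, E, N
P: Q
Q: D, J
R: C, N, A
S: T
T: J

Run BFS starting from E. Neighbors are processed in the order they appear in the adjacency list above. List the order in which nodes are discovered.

E -> L -> O -> G -> D -> I -> J -> B -> P -> N -> S -> F -> M -> T -> A -> Q -> C -> K -> H -> R

Visit E; enqueue L, O, G, D → queue [L, O, G, D]
Visit L; enqueue I → queue [O, G, D, I]
Visit O; enqueue J, B, P, N → queue [G, D, I, J, B, P, N]
Visit G; enqueue S, F, M → queue [D, I, J, B, P, N, S, F, M]
Visit D; enqueue T, A, Q → queue [I, J, B, P, N, S, F, M, T, A, Q]
Visit I → queue [J, B, P, N, S, F, M, T, A, Q]
Visit J → queue [B, P, N, S, F, M, T, A, Q]
Visit B; enqueue C → queue [P, N, S, F, M, T, A, Q, C]
Visit P → queue [N, S, F, M, T, A, Q, C]
Visit N; enqueue K → queue [S, F, M, T, A, Q, C, K]
Visit S → queue [F, M, T, A, Q, C, K]
Visit F → queue [M, T, A, Q, C, K]
Visit M → queue [T, A, Q, C, K]
Visit T → queue [A, Q, C, K]
Visit A; enqueue H → queue [Q, C, K, H]
Visit Q → queue [C, K, H]
Visit C; enqueue R → queue [K, H, R]
Visit K → queue [H, R]
Visit H → queue [R]
Visit R → queue []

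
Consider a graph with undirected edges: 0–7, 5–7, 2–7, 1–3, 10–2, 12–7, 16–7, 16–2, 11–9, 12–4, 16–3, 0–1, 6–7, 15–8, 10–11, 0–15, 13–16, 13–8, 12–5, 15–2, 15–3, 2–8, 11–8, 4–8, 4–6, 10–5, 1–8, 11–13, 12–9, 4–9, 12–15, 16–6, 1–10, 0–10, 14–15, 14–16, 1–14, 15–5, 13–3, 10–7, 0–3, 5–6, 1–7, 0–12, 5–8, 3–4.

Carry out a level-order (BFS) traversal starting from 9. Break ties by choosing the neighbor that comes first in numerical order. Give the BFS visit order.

9 → 4 → 11 → 12 → 3 → 6 → 8 → 10 → 13 → 0 → 5 → 7 → 15 → 1 → 16 → 2 → 14

Visit 9; enqueue 4, 11, 12 → queue [4, 11, 12]
Visit 4; enqueue 3, 6, 8 → queue [11, 12, 3, 6, 8]
Visit 11; enqueue 10, 13 → queue [12, 3, 6, 8, 10, 13]
Visit 12; enqueue 0, 5, 7, 15 → queue [3, 6, 8, 10, 13, 0, 5, 7, 15]
Visit 3; enqueue 1, 16 → queue [6, 8, 10, 13, 0, 5, 7, 15, 1, 16]
Visit 6 → queue [8, 10, 13, 0, 5, 7, 15, 1, 16]
Visit 8; enqueue 2 → queue [10, 13, 0, 5, 7, 15, 1, 16, 2]
Visit 10 → queue [13, 0, 5, 7, 15, 1, 16, 2]
Visit 13 → queue [0, 5, 7, 15, 1, 16, 2]
Visit 0 → queue [5, 7, 15, 1, 16, 2]
Visit 5 → queue [7, 15, 1, 16, 2]
Visit 7 → queue [15, 1, 16, 2]
Visit 15; enqueue 14 → queue [1, 16, 2, 14]
Visit 1 → queue [16, 2, 14]
Visit 16 → queue [2, 14]
Visit 2 → queue [14]
Visit 14 → queue []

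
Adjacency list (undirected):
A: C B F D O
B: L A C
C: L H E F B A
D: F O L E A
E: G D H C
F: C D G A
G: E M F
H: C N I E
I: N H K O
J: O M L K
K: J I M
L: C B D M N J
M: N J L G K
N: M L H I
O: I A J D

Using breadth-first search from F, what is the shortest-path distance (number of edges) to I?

3

Level 0: F
Level 1: A, C, D, G
Level 2: B, E, H, L, M, O
Level 3: I, J, K, N
I first appears at level 3.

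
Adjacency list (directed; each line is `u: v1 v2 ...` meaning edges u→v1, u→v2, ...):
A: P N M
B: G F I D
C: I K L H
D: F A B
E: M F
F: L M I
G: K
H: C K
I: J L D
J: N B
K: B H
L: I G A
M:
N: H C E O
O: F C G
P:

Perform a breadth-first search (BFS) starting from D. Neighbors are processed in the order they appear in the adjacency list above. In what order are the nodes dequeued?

Visit D; enqueue F, A, B → queue [F, A, B]
Visit F; enqueue L, M, I → queue [A, B, L, M, I]
Visit A; enqueue P, N → queue [B, L, M, I, P, N]
Visit B; enqueue G → queue [L, M, I, P, N, G]
Visit L → queue [M, I, P, N, G]
Visit M → queue [I, P, N, G]
Visit I; enqueue J → queue [P, N, G, J]
Visit P → queue [N, G, J]
Visit N; enqueue H, C, E, O → queue [G, J, H, C, E, O]
Visit G; enqueue K → queue [J, H, C, E, O, K]
Visit J → queue [H, C, E, O, K]
Visit H → queue [C, E, O, K]
Visit C → queue [E, O, K]
Visit E → queue [O, K]
Visit O → queue [K]
Visit K → queue []

D → F → A → B → L → M → I → P → N → G → J → H → C → E → O → K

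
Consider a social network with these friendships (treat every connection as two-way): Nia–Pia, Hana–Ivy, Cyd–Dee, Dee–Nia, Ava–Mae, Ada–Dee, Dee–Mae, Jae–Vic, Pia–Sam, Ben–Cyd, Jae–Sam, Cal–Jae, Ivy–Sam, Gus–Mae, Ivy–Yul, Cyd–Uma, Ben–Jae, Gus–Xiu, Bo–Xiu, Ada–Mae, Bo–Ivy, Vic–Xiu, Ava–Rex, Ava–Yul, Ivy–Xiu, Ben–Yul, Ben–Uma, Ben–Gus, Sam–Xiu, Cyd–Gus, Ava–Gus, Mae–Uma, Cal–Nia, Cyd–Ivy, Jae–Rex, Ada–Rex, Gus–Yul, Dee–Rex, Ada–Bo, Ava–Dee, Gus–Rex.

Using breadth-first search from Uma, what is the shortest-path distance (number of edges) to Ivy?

Level 0: Uma
Level 1: Ben, Cyd, Mae
Level 2: Ada, Ava, Dee, Gus, Ivy, Jae, Yul
Level 3: Bo, Cal, Hana, Nia, Rex, Sam, Vic, Xiu
Level 4: Pia
Ivy first appears at level 2.

2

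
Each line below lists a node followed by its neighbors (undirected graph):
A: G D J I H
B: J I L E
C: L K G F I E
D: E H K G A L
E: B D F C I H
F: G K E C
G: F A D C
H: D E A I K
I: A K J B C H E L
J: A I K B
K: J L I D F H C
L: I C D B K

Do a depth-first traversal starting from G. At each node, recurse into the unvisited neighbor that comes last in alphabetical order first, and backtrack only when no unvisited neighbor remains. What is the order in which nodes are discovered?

G F K L I J B E H D A C

Visit G
G → F
F → K
K → L
L → I
I → J
J → B
B → E
E → H
H → D
D → A
E → C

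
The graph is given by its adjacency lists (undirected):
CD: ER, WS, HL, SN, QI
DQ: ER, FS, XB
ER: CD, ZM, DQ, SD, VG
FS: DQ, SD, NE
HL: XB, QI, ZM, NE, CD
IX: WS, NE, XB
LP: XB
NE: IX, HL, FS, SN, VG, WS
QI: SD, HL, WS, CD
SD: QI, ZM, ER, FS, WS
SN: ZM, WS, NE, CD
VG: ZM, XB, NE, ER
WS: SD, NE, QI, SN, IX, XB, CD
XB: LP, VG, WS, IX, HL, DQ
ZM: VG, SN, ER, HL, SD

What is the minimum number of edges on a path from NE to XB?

Level 0: NE
Level 1: FS, HL, IX, SN, VG, WS
Level 2: CD, DQ, ER, QI, SD, XB, ZM
Level 3: LP
XB first appears at level 2.

2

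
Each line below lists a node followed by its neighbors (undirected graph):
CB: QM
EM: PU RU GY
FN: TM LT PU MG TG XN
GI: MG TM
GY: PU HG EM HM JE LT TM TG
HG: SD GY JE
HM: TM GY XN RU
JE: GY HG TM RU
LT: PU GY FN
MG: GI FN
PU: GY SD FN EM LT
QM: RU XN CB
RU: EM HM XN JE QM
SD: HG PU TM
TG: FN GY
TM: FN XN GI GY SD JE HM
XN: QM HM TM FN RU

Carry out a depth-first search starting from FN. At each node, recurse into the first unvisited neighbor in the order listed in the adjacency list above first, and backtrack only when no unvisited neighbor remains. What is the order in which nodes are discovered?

Visit FN
FN → TM
TM → XN
XN → QM
QM → RU
RU → EM
EM → PU
PU → GY
GY → HG
HG → SD
HG → JE
GY → HM
GY → LT
GY → TG
QM → CB
TM → GI
GI → MG

FN, TM, XN, QM, RU, EM, PU, GY, HG, SD, JE, HM, LT, TG, CB, GI, MG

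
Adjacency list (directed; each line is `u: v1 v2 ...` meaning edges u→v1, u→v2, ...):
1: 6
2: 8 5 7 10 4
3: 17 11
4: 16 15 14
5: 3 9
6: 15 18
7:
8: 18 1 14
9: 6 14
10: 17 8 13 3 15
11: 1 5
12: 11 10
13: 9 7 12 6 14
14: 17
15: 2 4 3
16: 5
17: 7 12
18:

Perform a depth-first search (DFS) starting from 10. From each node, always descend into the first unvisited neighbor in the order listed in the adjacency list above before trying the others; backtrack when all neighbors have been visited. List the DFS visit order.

Visit 10
10 → 17
17 → 7
17 → 12
12 → 11
11 → 1
1 → 6
6 → 15
15 → 2
2 → 8
8 → 18
8 → 14
2 → 5
5 → 3
5 → 9
2 → 4
4 → 16
10 → 13

10 17 7 12 11 1 6 15 2 8 18 14 5 3 9 4 16 13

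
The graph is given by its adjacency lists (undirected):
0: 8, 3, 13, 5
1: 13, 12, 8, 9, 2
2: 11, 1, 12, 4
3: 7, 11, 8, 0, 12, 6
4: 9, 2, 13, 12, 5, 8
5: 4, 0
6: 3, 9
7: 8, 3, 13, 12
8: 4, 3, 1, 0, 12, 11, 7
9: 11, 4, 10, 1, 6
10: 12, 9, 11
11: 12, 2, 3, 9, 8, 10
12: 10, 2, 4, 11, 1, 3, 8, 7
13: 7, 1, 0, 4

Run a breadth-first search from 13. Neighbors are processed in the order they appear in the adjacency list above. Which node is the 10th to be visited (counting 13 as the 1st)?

2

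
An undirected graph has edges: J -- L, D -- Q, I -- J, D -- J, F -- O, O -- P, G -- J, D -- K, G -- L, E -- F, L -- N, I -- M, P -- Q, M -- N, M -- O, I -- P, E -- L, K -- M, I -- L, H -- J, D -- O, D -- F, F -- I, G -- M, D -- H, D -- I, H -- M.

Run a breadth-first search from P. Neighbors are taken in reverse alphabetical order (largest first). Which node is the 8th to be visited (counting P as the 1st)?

Visit P; enqueue Q, O, I → queue [Q, O, I]
Visit Q; enqueue D → queue [O, I, D]
Visit O; enqueue M, F → queue [I, D, M, F]
Visit I; enqueue L, J → queue [D, M, F, L, J]
Visit D; enqueue K, H → queue [M, F, L, J, K, H]
Visit M; enqueue N, G → queue [F, L, J, K, H, N, G]
Visit F; enqueue E → queue [L, J, K, H, N, G, E]
Visit L → queue [J, K, H, N, G, E]
Visit J → queue [K, H, N, G, E]
Visit K → queue [H, N, G, E]
Visit H → queue [N, G, E]
Visit N → queue [G, E]
Visit G → queue [E]
Visit E → queue []

Visit order: P, Q, O, I, D, M, F, L, J, K, H, N, G, E

L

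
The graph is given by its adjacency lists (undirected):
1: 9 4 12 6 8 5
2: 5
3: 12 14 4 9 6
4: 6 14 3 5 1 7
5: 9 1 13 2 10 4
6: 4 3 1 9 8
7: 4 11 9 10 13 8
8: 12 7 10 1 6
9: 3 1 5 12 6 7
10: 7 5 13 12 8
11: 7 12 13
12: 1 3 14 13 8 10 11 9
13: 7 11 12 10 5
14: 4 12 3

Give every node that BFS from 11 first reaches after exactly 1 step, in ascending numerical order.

Level 0: 11
Level 1: 7, 12, 13
Level 2: 1, 3, 4, 5, 8, 9, 10, 14
Level 3: 2, 6

7, 12, 13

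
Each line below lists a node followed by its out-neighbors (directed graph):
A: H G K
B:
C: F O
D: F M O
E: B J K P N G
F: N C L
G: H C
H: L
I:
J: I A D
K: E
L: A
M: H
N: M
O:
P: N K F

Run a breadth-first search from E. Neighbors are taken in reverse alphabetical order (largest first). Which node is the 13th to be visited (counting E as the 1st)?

H

Visit E; enqueue P, N, K, J, G, B → queue [P, N, K, J, G, B]
Visit P; enqueue F → queue [N, K, J, G, B, F]
Visit N; enqueue M → queue [K, J, G, B, F, M]
Visit K → queue [J, G, B, F, M]
Visit J; enqueue I, D, A → queue [G, B, F, M, I, D, A]
Visit G; enqueue H, C → queue [B, F, M, I, D, A, H, C]
Visit B → queue [F, M, I, D, A, H, C]
Visit F; enqueue L → queue [M, I, D, A, H, C, L]
Visit M → queue [I, D, A, H, C, L]
Visit I → queue [D, A, H, C, L]
Visit D; enqueue O → queue [A, H, C, L, O]
Visit A → queue [H, C, L, O]
Visit H → queue [C, L, O]
Visit C → queue [L, O]
Visit L → queue [O]
Visit O → queue []

Visit order: E, P, N, K, J, G, B, F, M, I, D, A, H, C, L, O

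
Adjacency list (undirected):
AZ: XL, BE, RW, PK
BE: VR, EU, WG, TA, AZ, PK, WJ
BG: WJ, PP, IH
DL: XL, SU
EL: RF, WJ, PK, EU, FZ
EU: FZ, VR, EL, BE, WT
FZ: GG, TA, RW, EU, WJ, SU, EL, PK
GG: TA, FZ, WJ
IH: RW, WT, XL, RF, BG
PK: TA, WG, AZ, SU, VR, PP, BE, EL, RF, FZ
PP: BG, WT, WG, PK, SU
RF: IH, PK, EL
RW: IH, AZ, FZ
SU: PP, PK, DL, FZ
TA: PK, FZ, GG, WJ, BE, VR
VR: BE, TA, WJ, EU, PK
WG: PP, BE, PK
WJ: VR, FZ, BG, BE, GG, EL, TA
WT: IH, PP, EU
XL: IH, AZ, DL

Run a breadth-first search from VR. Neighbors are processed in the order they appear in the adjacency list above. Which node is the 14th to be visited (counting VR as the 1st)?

Visit VR; enqueue BE, TA, WJ, EU, PK → queue [BE, TA, WJ, EU, PK]
Visit BE; enqueue WG, AZ → queue [TA, WJ, EU, PK, WG, AZ]
Visit TA; enqueue FZ, GG → queue [WJ, EU, PK, WG, AZ, FZ, GG]
Visit WJ; enqueue BG, EL → queue [EU, PK, WG, AZ, FZ, GG, BG, EL]
Visit EU; enqueue WT → queue [PK, WG, AZ, FZ, GG, BG, EL, WT]
Visit PK; enqueue SU, PP, RF → queue [WG, AZ, FZ, GG, BG, EL, WT, SU, PP, RF]
Visit WG → queue [AZ, FZ, GG, BG, EL, WT, SU, PP, RF]
Visit AZ; enqueue XL, RW → queue [FZ, GG, BG, EL, WT, SU, PP, RF, XL, RW]
Visit FZ → queue [GG, BG, EL, WT, SU, PP, RF, XL, RW]
Visit GG → queue [BG, EL, WT, SU, PP, RF, XL, RW]
Visit BG; enqueue IH → queue [EL, WT, SU, PP, RF, XL, RW, IH]
Visit EL → queue [WT, SU, PP, RF, XL, RW, IH]
Visit WT → queue [SU, PP, RF, XL, RW, IH]
Visit SU; enqueue DL → queue [PP, RF, XL, RW, IH, DL]
Visit PP → queue [RF, XL, RW, IH, DL]
Visit RF → queue [XL, RW, IH, DL]
Visit XL → queue [RW, IH, DL]
Visit RW → queue [IH, DL]
Visit IH → queue [DL]
Visit DL → queue []

Visit order: VR, BE, TA, WJ, EU, PK, WG, AZ, FZ, GG, BG, EL, WT, SU, PP, RF, XL, RW, IH, DL

SU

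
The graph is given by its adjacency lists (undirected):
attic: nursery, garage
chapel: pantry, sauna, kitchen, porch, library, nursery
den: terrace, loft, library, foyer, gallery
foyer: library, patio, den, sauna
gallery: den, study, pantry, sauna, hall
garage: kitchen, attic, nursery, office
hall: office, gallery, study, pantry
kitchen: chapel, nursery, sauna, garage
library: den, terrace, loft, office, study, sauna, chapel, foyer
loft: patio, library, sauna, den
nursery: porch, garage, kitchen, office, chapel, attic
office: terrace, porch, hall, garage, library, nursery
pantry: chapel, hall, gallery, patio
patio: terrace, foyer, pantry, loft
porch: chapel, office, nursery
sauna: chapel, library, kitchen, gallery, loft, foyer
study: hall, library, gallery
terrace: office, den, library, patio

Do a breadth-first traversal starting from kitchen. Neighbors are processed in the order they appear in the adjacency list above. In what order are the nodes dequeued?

kitchen chapel nursery sauna garage pantry porch library office attic gallery loft foyer hall patio den terrace study

Visit kitchen; enqueue chapel, nursery, sauna, garage → queue [chapel, nursery, sauna, garage]
Visit chapel; enqueue pantry, porch, library → queue [nursery, sauna, garage, pantry, porch, library]
Visit nursery; enqueue office, attic → queue [sauna, garage, pantry, porch, library, office, attic]
Visit sauna; enqueue gallery, loft, foyer → queue [garage, pantry, porch, library, office, attic, gallery, loft, foyer]
Visit garage → queue [pantry, porch, library, office, attic, gallery, loft, foyer]
Visit pantry; enqueue hall, patio → queue [porch, library, office, attic, gallery, loft, foyer, hall, patio]
Visit porch → queue [library, office, attic, gallery, loft, foyer, hall, patio]
Visit library; enqueue den, terrace, study → queue [office, attic, gallery, loft, foyer, hall, patio, den, terrace, study]
Visit office → queue [attic, gallery, loft, foyer, hall, patio, den, terrace, study]
Visit attic → queue [gallery, loft, foyer, hall, patio, den, terrace, study]
Visit gallery → queue [loft, foyer, hall, patio, den, terrace, study]
Visit loft → queue [foyer, hall, patio, den, terrace, study]
Visit foyer → queue [hall, patio, den, terrace, study]
Visit hall → queue [patio, den, terrace, study]
Visit patio → queue [den, terrace, study]
Visit den → queue [terrace, study]
Visit terrace → queue [study]
Visit study → queue []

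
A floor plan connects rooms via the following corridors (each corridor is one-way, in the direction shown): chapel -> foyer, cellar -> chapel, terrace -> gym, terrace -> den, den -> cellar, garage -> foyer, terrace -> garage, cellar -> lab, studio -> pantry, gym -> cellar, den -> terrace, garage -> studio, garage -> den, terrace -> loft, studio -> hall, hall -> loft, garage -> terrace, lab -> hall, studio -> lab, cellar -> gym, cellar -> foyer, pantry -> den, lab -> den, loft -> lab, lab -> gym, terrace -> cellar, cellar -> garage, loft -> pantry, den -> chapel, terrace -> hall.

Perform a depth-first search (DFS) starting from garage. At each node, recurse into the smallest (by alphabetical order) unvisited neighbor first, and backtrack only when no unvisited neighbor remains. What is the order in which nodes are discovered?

Visit garage
garage → den
den → cellar
cellar → chapel
chapel → foyer
cellar → gym
cellar → lab
lab → hall
hall → loft
loft → pantry
den → terrace
garage → studio

garage → den → cellar → chapel → foyer → gym → lab → hall → loft → pantry → terrace → studio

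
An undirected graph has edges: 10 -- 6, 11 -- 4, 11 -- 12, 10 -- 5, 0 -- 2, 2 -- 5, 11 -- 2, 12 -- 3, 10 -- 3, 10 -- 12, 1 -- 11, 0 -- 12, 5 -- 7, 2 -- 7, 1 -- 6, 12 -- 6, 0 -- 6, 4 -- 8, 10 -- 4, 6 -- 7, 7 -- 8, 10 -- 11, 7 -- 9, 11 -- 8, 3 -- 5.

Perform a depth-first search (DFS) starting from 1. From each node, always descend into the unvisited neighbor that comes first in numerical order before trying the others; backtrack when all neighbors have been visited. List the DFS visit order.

1 6 0 2 5 3 10 4 8 7 9 11 12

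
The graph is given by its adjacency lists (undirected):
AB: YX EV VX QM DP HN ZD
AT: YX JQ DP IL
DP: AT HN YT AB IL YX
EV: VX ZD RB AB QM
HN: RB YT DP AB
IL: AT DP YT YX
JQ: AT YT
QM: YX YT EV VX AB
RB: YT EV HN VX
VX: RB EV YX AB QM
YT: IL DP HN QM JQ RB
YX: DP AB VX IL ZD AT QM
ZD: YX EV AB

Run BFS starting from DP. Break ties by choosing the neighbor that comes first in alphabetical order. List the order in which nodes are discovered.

DP AB AT HN IL YT YX EV QM VX ZD JQ RB

Visit DP; enqueue AB, AT, HN, IL, YT, YX → queue [AB, AT, HN, IL, YT, YX]
Visit AB; enqueue EV, QM, VX, ZD → queue [AT, HN, IL, YT, YX, EV, QM, VX, ZD]
Visit AT; enqueue JQ → queue [HN, IL, YT, YX, EV, QM, VX, ZD, JQ]
Visit HN; enqueue RB → queue [IL, YT, YX, EV, QM, VX, ZD, JQ, RB]
Visit IL → queue [YT, YX, EV, QM, VX, ZD, JQ, RB]
Visit YT → queue [YX, EV, QM, VX, ZD, JQ, RB]
Visit YX → queue [EV, QM, VX, ZD, JQ, RB]
Visit EV → queue [QM, VX, ZD, JQ, RB]
Visit QM → queue [VX, ZD, JQ, RB]
Visit VX → queue [ZD, JQ, RB]
Visit ZD → queue [JQ, RB]
Visit JQ → queue [RB]
Visit RB → queue []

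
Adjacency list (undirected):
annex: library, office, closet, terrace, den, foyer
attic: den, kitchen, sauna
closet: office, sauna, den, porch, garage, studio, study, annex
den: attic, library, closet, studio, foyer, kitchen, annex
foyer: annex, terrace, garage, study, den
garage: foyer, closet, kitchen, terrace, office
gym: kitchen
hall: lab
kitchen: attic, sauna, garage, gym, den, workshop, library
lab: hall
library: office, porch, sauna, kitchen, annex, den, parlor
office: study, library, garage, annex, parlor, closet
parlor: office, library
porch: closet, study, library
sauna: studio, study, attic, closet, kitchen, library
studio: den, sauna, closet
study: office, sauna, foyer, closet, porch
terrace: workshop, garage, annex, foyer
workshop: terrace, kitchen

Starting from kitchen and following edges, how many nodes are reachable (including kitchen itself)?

BFS from kitchen visits: kitchen, attic, sauna, garage, gym, den, workshop, library, studio, study, closet, foyer, terrace, office, annex, porch, parlor
Reachable nodes: 17 of 19 total.

17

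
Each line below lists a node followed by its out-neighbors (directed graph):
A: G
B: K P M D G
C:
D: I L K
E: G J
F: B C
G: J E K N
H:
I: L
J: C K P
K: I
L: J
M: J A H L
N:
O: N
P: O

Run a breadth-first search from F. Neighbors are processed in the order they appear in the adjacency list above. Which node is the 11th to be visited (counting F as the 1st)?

Visit F; enqueue B, C → queue [B, C]
Visit B; enqueue K, P, M, D, G → queue [C, K, P, M, D, G]
Visit C → queue [K, P, M, D, G]
Visit K; enqueue I → queue [P, M, D, G, I]
Visit P; enqueue O → queue [M, D, G, I, O]
Visit M; enqueue J, A, H, L → queue [D, G, I, O, J, A, H, L]
Visit D → queue [G, I, O, J, A, H, L]
Visit G; enqueue E, N → queue [I, O, J, A, H, L, E, N]
Visit I → queue [O, J, A, H, L, E, N]
Visit O → queue [J, A, H, L, E, N]
Visit J → queue [A, H, L, E, N]
Visit A → queue [H, L, E, N]
Visit H → queue [L, E, N]
Visit L → queue [E, N]
Visit E → queue [N]
Visit N → queue []

Visit order: F, B, C, K, P, M, D, G, I, O, J, A, H, L, E, N

J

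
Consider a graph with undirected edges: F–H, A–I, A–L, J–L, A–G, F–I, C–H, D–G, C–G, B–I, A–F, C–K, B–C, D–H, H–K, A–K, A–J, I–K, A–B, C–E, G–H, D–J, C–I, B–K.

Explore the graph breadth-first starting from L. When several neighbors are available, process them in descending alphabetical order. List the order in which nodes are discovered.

L, J, A, D, K, I, G, F, B, H, C, E

Visit L; enqueue J, A → queue [J, A]
Visit J; enqueue D → queue [A, D]
Visit A; enqueue K, I, G, F, B → queue [D, K, I, G, F, B]
Visit D; enqueue H → queue [K, I, G, F, B, H]
Visit K; enqueue C → queue [I, G, F, B, H, C]
Visit I → queue [G, F, B, H, C]
Visit G → queue [F, B, H, C]
Visit F → queue [B, H, C]
Visit B → queue [H, C]
Visit H → queue [C]
Visit C; enqueue E → queue [E]
Visit E → queue []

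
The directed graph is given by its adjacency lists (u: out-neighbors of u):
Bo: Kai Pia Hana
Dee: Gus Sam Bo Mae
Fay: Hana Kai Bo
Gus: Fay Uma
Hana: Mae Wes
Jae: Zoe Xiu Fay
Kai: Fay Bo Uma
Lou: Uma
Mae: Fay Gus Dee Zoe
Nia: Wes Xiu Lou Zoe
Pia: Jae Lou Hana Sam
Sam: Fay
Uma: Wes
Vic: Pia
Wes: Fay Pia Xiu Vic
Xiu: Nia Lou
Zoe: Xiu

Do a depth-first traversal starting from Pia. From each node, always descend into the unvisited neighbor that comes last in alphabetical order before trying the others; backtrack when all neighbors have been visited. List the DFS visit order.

Pia -> Sam -> Fay -> Kai -> Uma -> Wes -> Xiu -> Nia -> Zoe -> Lou -> Vic -> Bo -> Hana -> Mae -> Gus -> Dee -> Jae

Visit Pia
Pia → Sam
Sam → Fay
Fay → Kai
Kai → Uma
Uma → Wes
Wes → Xiu
Xiu → Nia
Nia → Zoe
Nia → Lou
Wes → Vic
Kai → Bo
Bo → Hana
Hana → Mae
Mae → Gus
Mae → Dee
Pia → Jae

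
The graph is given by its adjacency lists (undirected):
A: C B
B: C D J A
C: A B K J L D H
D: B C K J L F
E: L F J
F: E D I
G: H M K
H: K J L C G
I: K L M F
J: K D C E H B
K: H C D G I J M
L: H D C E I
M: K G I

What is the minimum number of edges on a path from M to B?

3

Level 0: M
Level 1: G, I, K
Level 2: C, D, F, H, J, L
Level 3: A, B, E
B first appears at level 3.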